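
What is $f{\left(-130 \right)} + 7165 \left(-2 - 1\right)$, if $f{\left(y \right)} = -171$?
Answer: $-21666$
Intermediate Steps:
$f{\left(-130 \right)} + 7165 \left(-2 - 1\right) = -171 + 7165 \left(-2 - 1\right) = -171 + 7165 \left(-3\right) = -171 - 21495 = -21666$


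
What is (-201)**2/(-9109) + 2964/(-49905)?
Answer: -681070327/151528215 ≈ -4.4947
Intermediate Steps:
(-201)**2/(-9109) + 2964/(-49905) = 40401*(-1/9109) + 2964*(-1/49905) = -40401/9109 - 988/16635 = -681070327/151528215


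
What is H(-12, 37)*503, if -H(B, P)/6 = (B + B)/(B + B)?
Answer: -3018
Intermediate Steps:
H(B, P) = -6 (H(B, P) = -6*(B + B)/(B + B) = -6*2*B/(2*B) = -6*2*B*1/(2*B) = -6*1 = -6)
H(-12, 37)*503 = -6*503 = -3018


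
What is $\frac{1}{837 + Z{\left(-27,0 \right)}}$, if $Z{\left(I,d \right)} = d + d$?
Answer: $\frac{1}{837} \approx 0.0011947$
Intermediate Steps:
$Z{\left(I,d \right)} = 2 d$
$\frac{1}{837 + Z{\left(-27,0 \right)}} = \frac{1}{837 + 2 \cdot 0} = \frac{1}{837 + 0} = \frac{1}{837}$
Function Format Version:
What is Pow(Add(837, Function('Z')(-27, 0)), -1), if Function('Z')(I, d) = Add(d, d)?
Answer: Rational(1, 837) ≈ 0.0011947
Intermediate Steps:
Function('Z')(I, d) = Mul(2, d)
Pow(Add(837, Function('Z')(-27, 0)), -1) = Pow(Add(837, Mul(2, 0)), -1) = Pow(Add(837, 0), -1) = Pow(837, -1) = Rational(1, 837)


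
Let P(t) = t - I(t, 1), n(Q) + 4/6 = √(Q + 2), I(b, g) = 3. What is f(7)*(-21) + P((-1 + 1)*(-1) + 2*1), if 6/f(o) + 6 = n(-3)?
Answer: 7151/409 + 1134*I/409 ≈ 17.484 + 2.7726*I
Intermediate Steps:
n(Q) = -⅔ + √(2 + Q) (n(Q) = -⅔ + √(Q + 2) = -⅔ + √(2 + Q))
P(t) = -3 + t (P(t) = t - 1*3 = t - 3 = -3 + t)
f(o) = 54*(-20/3 - I)/409 (f(o) = 6/(-6 + (-⅔ + √(2 - 3))) = 6/(-6 + (-⅔ + √(-1))) = 6/(-6 + (-⅔ + I)) = 6/(-20/3 + I) = 6*(9*(-20/3 - I)/409) = 54*(-20/3 - I)/409)
f(7)*(-21) + P((-1 + 1)*(-1) + 2*1) = (-360/409 - 54*I/409)*(-21) + (-3 + ((-1 + 1)*(-1) + 2*1)) = (7560/409 + 1134*I/409) + (-3 + (0*(-1) + 2)) = (7560/409 + 1134*I/409) + (-3 + (0 + 2)) = (7560/409 + 1134*I/409) + (-3 + 2) = (7560/409 + 1134*I/409) - 1 = 7151/409 + 1134*I/409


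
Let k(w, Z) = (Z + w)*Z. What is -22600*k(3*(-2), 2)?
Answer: 180800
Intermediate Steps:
k(w, Z) = Z*(Z + w)
-22600*k(3*(-2), 2) = -45200*(2 + 3*(-2)) = -45200*(2 - 6) = -45200*(-4) = -22600*(-8) = 180800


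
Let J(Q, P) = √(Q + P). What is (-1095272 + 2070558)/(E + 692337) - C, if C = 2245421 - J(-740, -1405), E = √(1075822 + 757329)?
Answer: -538147013824825298/239664344209 - 487643*√1833151/239664344209 + I*√2145 ≈ -2.2454e+6 + 46.314*I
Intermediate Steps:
J(Q, P) = √(P + Q)
E = √1833151 ≈ 1353.9
C = 2245421 - I*√2145 (C = 2245421 - √(-1405 - 740) = 2245421 - √(-2145) = 2245421 - I*√2145 ≈ 2.2454e+6 - 46.314*I)
(-1095272 + 2070558)/(E + 692337) - C = (-1095272 + 2070558)/(√1833151 + 692337) - (2245421 - I*√2145) = 975286/(692337 + √1833151) + (-2245421 + I*√2145) = -2245421 + 975286/(692337 + √1833151) + I*√2145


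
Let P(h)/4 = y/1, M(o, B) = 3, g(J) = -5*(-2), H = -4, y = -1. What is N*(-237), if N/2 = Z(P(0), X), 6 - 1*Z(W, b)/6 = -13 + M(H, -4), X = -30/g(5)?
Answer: -45504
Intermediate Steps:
g(J) = 10
P(h) = -4 (P(h) = 4*(-1/1) = 4*(-1*1) = 4*(-1) = -4)
X = -3 (X = -30/10 = -30*⅒ = -3)
Z(W, b) = 96 (Z(W, b) = 36 - 6*(-13 + 3) = 36 - 6*(-10) = 36 + 60 = 96)
N = 192 (N = 2*96 = 192)
N*(-237) = 192*(-237) = -45504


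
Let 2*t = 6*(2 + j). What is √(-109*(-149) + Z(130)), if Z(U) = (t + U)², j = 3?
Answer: √37266 ≈ 193.04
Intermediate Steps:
t = 15 (t = (6*(2 + 3))/2 = (6*5)/2 = (½)*30 = 15)
Z(U) = (15 + U)²
√(-109*(-149) + Z(130)) = √(-109*(-149) + (15 + 130)²) = √(16241 + 145²) = √(16241 + 21025) = √37266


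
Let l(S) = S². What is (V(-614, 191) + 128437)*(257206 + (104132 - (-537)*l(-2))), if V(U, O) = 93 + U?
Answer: 46495675176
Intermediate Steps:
(V(-614, 191) + 128437)*(257206 + (104132 - (-537)*l(-2))) = ((93 - 614) + 128437)*(257206 + (104132 - (-537)*(-2)²)) = (-521 + 128437)*(257206 + (104132 - (-537)*4)) = 127916*(257206 + (104132 - 1*(-2148))) = 127916*(257206 + (104132 + 2148)) = 127916*(257206 + 106280) = 127916*363486 = 46495675176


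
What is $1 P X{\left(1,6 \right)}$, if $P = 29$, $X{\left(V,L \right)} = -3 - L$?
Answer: $-261$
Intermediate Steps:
$1 P X{\left(1,6 \right)} = 1 \cdot 29 \left(-3 - 6\right) = 29 \left(-3 - 6\right) = 29 \left(-9\right) = -261$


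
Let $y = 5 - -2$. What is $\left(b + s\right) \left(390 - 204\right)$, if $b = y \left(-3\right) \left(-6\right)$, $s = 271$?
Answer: $73842$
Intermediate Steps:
$y = 7$ ($y = 5 + 2 = 7$)
$b = 126$ ($b = 7 \left(-3\right) \left(-6\right) = \left(-21\right) \left(-6\right) = 126$)
$\left(b + s\right) \left(390 - 204\right) = \left(126 + 271\right) \left(390 - 204\right) = 397 \cdot 186 = 73842$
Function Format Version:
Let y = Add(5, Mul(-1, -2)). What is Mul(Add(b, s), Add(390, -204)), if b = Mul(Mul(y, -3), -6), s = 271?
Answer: 73842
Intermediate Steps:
y = 7 (y = Add(5, 2) = 7)
b = 126 (b = Mul(Mul(7, -3), -6) = Mul(-21, -6) = 126)
Mul(Add(b, s), Add(390, -204)) = Mul(Add(126, 271), Add(390, -204)) = Mul(397, 186) = 73842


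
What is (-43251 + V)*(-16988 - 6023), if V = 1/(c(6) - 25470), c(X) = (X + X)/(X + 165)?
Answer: 1444888219048773/1451786 ≈ 9.9525e+8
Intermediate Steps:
c(X) = 2*X/(165 + X) (c(X) = (2*X)/(165 + X) = 2*X/(165 + X))
V = -57/1451786 (V = 1/(2*6/(165 + 6) - 25470) = 1/(2*6/171 - 25470) = 1/(2*6*(1/171) - 25470) = 1/(4/57 - 25470) = 1/(-1451786/57) = -57/1451786 ≈ -3.9262e-5)
(-43251 + V)*(-16988 - 6023) = (-43251 - 57/1451786)*(-16988 - 6023) = -62791196343/1451786*(-23011) = 1444888219048773/1451786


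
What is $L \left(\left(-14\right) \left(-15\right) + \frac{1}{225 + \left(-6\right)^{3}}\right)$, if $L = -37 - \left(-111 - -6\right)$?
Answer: $\frac{128588}{9} \approx 14288.0$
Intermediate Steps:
$L = 68$ ($L = -37 - \left(-111 + 6\right) = -37 - -105 = -37 + 105 = 68$)
$L \left(\left(-14\right) \left(-15\right) + \frac{1}{225 + \left(-6\right)^{3}}\right) = 68 \left(\left(-14\right) \left(-15\right) + \frac{1}{225 + \left(-6\right)^{3}}\right) = 68 \left(210 + \frac{1}{225 - 216}\right) = 68 \left(210 + \frac{1}{9}\right) = 68 \cdot \frac{1891}{9} = \frac{128588}{9}$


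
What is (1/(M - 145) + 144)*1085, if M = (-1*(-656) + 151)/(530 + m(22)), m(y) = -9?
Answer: 11676499835/74738 ≈ 1.5623e+5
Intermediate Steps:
M = 807/521 (M = (-1*(-656) + 151)/(530 - 9) = (656 + 151)/521 = 807*(1/521) = 807/521 ≈ 1.5489)
(1/(M - 145) + 144)*1085 = (1/(807/521 - 145) + 144)*1085 = (1/(-74738/521) + 144)*1085 = (-521/74738 + 144)*1085 = (10761751/74738)*1085 = 11676499835/74738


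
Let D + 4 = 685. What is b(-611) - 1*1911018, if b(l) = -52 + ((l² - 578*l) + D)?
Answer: -1183910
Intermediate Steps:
D = 681 (D = -4 + 685 = 681)
b(l) = 629 + l² - 578*l (b(l) = -52 + ((l² - 578*l) + 681) = -52 + (681 + l² - 578*l) = 629 + l² - 578*l)
b(-611) - 1*1911018 = (629 + (-611)² - 578*(-611)) - 1*1911018 = (629 + 373321 + 353158) - 1911018 = 727108 - 1911018 = -1183910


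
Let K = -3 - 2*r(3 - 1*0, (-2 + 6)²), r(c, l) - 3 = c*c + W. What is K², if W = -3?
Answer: 441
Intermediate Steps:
r(c, l) = c² (r(c, l) = 3 + (c*c - 3) = 3 + (c² - 3) = 3 + (-3 + c²) = c²)
K = -21 (K = -3 - 2*(3 - 1*0)² = -3 - 2*(3 + 0)² = -3 - 2*3² = -3 - 2*9 = -3 - 18 = -21)
K² = (-21)² = 441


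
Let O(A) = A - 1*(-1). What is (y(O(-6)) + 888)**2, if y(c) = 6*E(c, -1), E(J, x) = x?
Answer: 777924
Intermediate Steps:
O(A) = 1 + A (O(A) = A + 1 = 1 + A)
y(c) = -6 (y(c) = 6*(-1) = -6)
(y(O(-6)) + 888)**2 = (-6 + 888)**2 = 882**2 = 777924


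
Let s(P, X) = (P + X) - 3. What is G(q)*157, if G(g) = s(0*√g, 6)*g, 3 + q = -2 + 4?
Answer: -471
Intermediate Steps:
q = -1 (q = -3 + (-2 + 4) = -3 + 2 = -1)
s(P, X) = -3 + P + X
G(g) = 3*g (G(g) = (-3 + 0*√g + 6)*g = (-3 + 0 + 6)*g = 3*g)
G(q)*157 = (3*(-1))*157 = -3*157 = -471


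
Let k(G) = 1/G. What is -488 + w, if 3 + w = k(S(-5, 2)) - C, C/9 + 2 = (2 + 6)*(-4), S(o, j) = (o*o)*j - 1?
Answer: -9064/49 ≈ -184.98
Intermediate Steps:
S(o, j) = -1 + j*o**2 (S(o, j) = o**2*j - 1 = j*o**2 - 1 = -1 + j*o**2)
C = -306 (C = -18 + 9*((2 + 6)*(-4)) = -18 + 9*(8*(-4)) = -18 + 9*(-32) = -18 - 288 = -306)
w = 14848/49 (w = -3 + (1/(-1 + 2*(-5)**2) - 1*(-306)) = -3 + (1/(-1 + 2*25) + 306) = -3 + (1/(-1 + 50) + 306) = -3 + (1/49 + 306) = -3 + 14995/49 = 14848/49 ≈ 303.02)
-488 + w = -488 + 14848/49 = -9064/49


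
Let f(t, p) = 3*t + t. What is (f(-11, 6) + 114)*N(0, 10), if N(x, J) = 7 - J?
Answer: -210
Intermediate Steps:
f(t, p) = 4*t
(f(-11, 6) + 114)*N(0, 10) = (4*(-11) + 114)*(7 - 1*10) = (-44 + 114)*(7 - 10) = 70*(-3) = -210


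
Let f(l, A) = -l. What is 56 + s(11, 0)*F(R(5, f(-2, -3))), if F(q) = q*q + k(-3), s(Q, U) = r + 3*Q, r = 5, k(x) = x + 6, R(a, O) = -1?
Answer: 208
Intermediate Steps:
k(x) = 6 + x
s(Q, U) = 5 + 3*Q
F(q) = 3 + q² (F(q) = q*q + (6 - 3) = q² + 3 = 3 + q²)
56 + s(11, 0)*F(R(5, f(-2, -3))) = 56 + (5 + 3*11)*(3 + (-1)²) = 56 + (5 + 33)*(3 + 1) = 56 + 38*4 = 56 + 152 = 208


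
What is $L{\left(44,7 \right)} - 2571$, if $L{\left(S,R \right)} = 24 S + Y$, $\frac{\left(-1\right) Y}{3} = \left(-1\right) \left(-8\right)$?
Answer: $-1539$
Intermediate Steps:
$Y = -24$ ($Y = - 3 \left(\left(-1\right) \left(-8\right)\right) = \left(-3\right) 8 = -24$)
$L{\left(S,R \right)} = -24 + 24 S$ ($L{\left(S,R \right)} = 24 S - 24 = -24 + 24 S$)
$L{\left(44,7 \right)} - 2571 = \left(-24 + 24 \cdot 44\right) - 2571 = \left(-24 + 1056\right) - 2571 = 1032 - 2571 = -1539$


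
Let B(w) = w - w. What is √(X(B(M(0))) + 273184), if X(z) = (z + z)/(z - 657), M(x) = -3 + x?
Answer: 4*√17074 ≈ 522.67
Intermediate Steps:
B(w) = 0
X(z) = 2*z/(-657 + z) (X(z) = (2*z)/(-657 + z) = 2*z/(-657 + z))
√(X(B(M(0))) + 273184) = √(2*0/(-657 + 0) + 273184) = √(2*0/(-657) + 273184) = √(2*0*(-1/657) + 273184) = √(0 + 273184) = √273184 = 4*√17074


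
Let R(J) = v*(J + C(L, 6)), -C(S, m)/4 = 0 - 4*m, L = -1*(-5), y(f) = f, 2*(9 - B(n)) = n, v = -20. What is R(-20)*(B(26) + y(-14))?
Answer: 27360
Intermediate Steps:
B(n) = 9 - n/2
L = 5
C(S, m) = 16*m (C(S, m) = -4*(0 - 4*m) = -(-16)*m = 16*m)
R(J) = -1920 - 20*J (R(J) = -20*(J + 16*6) = -20*(J + 96) = -20*(96 + J) = -1920 - 20*J)
R(-20)*(B(26) + y(-14)) = (-1920 - 20*(-20))*((9 - ½*26) - 14) = (-1920 + 400)*((9 - 13) - 14) = -1520*(-4 - 14) = -1520*(-18) = 27360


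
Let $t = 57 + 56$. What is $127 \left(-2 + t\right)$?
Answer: $14097$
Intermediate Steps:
$t = 113$
$127 \left(-2 + t\right) = 127 \left(-2 + 113\right) = 127 \cdot 111 = 14097$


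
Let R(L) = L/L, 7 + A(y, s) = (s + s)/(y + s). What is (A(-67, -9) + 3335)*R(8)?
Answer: 126473/38 ≈ 3328.2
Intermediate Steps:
A(y, s) = -7 + 2*s/(s + y) (A(y, s) = -7 + (s + s)/(y + s) = -7 + (2*s)/(s + y) = -7 + 2*s/(s + y))
R(L) = 1
(A(-67, -9) + 3335)*R(8) = ((-7*(-67) - 5*(-9))/(-9 - 67) + 3335)*1 = ((469 + 45)/(-76) + 3335)*1 = (-1/76*514 + 3335)*1 = (-257/38 + 3335)*1 = (126473/38)*1 = 126473/38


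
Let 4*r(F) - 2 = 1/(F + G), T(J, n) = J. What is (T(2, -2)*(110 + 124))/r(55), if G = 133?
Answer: 27072/29 ≈ 933.52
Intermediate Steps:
r(F) = 1/2 + 1/(4*(133 + F)) (r(F) = 1/2 + 1/(4*(F + 133)) = 1/2 + 1/(4*(133 + F)))
(T(2, -2)*(110 + 124))/r(55) = (2*(110 + 124))/(((267 + 2*55)/(4*(133 + 55)))) = (2*234)/(((1/4)*(267 + 110)/188)) = 468/(((1/4)*(1/188)*377)) = 468/(377/752) = 468*(752/377) = 27072/29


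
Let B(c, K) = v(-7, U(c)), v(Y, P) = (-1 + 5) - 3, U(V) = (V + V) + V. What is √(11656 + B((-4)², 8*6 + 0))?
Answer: √11657 ≈ 107.97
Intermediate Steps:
U(V) = 3*V (U(V) = 2*V + V = 3*V)
v(Y, P) = 1 (v(Y, P) = 4 - 3 = 1)
B(c, K) = 1
√(11656 + B((-4)², 8*6 + 0)) = √(11656 + 1) = √11657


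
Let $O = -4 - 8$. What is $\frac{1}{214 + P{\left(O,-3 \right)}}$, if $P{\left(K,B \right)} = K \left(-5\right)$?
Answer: $\frac{1}{274} \approx 0.0036496$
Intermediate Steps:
$O = -12$ ($O = -4 - 8 = -12$)
$P{\left(K,B \right)} = - 5 K$
$\frac{1}{214 + P{\left(O,-3 \right)}} = \frac{1}{214 - -60} = \frac{1}{214 + 60} = \frac{1}{274}$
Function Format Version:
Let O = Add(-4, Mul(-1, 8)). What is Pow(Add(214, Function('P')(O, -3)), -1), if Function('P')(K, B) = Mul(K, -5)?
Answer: Rational(1, 274) ≈ 0.0036496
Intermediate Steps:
O = -12 (O = Add(-4, -8) = -12)
Function('P')(K, B) = Mul(-5, K)
Pow(Add(214, Function('P')(O, -3)), -1) = Pow(Add(214, Mul(-5, -12)), -1) = Pow(Add(214, 60), -1) = Pow(274, -1) = Rational(1, 274)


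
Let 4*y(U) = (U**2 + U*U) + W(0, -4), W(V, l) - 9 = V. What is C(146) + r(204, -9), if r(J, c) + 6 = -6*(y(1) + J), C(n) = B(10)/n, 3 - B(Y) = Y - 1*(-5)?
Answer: -182001/146 ≈ -1246.6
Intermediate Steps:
W(V, l) = 9 + V
y(U) = 9/4 + U**2/2 (y(U) = ((U**2 + U*U) + (9 + 0))/4 = ((U**2 + U**2) + 9)/4 = (2*U**2 + 9)/4 = (9 + 2*U**2)/4 = 9/4 + U**2/2)
B(Y) = -2 - Y (B(Y) = 3 - (Y - 1*(-5)) = 3 - (Y + 5) = 3 - (5 + Y) = 3 + (-5 - Y) = -2 - Y)
C(n) = -12/n (C(n) = (-2 - 1*10)/n = (-2 - 10)/n = -12/n)
r(J, c) = -45/2 - 6*J (r(J, c) = -6 - 6*((9/4 + (1/2)*1**2) + J) = -6 - 6*((9/4 + (1/2)*1) + J) = -6 - 6*((9/4 + 1/2) + J) = -6 - 6*(11/4 + J) = -6 + (-33/2 - 6*J) = -45/2 - 6*J)
C(146) + r(204, -9) = -12/146 + (-45/2 - 6*204) = -12*1/146 + (-45/2 - 1224) = -6/73 - 2493/2 = -182001/146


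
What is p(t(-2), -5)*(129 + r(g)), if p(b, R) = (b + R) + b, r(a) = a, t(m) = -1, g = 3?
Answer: -924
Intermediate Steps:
p(b, R) = R + 2*b (p(b, R) = (R + b) + b = R + 2*b)
p(t(-2), -5)*(129 + r(g)) = (-5 + 2*(-1))*(129 + 3) = (-5 - 2)*132 = -7*132 = -924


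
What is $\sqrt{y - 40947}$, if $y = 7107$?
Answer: $12 i \sqrt{235} \approx 183.96 i$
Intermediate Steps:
$\sqrt{y - 40947} = \sqrt{7107 - 40947} = \sqrt{-33840} = 12 i \sqrt{235}$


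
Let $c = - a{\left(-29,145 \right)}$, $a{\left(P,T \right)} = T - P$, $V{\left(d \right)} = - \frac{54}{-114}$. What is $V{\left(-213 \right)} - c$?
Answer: $\frac{3315}{19} \approx 174.47$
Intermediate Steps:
$V{\left(d \right)} = \frac{9}{19}$ ($V{\left(d \right)} = \left(-54\right) \left(- \frac{1}{114}\right) = \frac{9}{19}$)
$c = -174$ ($c = - (145 - -29) = - (145 + 29) = \left(-1\right) 174 = -174$)
$V{\left(-213 \right)} - c = \frac{9}{19} - -174 = \frac{9}{19} + 174 = \frac{3315}{19}$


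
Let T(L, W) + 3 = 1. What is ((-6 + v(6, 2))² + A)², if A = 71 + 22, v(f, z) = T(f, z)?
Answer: 24649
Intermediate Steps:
T(L, W) = -2 (T(L, W) = -3 + 1 = -2)
v(f, z) = -2
A = 93
((-6 + v(6, 2))² + A)² = ((-6 - 2)² + 93)² = ((-8)² + 93)² = (64 + 93)² = 157² = 24649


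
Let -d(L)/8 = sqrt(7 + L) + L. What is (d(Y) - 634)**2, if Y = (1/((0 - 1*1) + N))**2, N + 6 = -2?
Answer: 2640999556/6561 + 1643584*sqrt(142)/729 ≈ 4.2940e+5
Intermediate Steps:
N = -8 (N = -6 - 2 = -8)
Y = 1/81 (Y = (1/((0 - 1*1) - 8))**2 = (1/((0 - 1) - 8))**2 = (1/(-1 - 8))**2 = (1/(-9))**2 = (-1/9)**2 = 1/81 ≈ 0.012346)
d(L) = -8*L - 8*sqrt(7 + L) (d(L) = -8*(sqrt(7 + L) + L) = -8*(L + sqrt(7 + L)) = -8*L - 8*sqrt(7 + L))
(d(Y) - 634)**2 = ((-8*1/81 - 8*sqrt(7 + 1/81)) - 634)**2 = ((-8/81 - 16*sqrt(142)/9) - 634)**2 = (-51362/81 - 16*sqrt(142)/9)**2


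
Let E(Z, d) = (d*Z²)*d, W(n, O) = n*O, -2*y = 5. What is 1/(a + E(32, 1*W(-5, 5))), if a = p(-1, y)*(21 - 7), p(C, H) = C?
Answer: 1/639986 ≈ 1.5625e-6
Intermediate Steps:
y = -5/2 (y = -½*5 = -5/2 ≈ -2.5000)
W(n, O) = O*n
E(Z, d) = Z²*d²
a = -14 (a = -(21 - 7) = -1*14 = -14)
1/(a + E(32, 1*W(-5, 5))) = 1/(-14 + 32²*(1*(5*(-5)))²) = 1/(-14 + 1024*(1*(-25))²) = 1/(-14 + 1024*(-25)²) = 1/(-14 + 1024*625) = 1/(-14 + 640000) = 1/639986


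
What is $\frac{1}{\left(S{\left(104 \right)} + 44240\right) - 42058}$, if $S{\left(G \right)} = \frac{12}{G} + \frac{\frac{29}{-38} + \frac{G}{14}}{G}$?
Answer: $\frac{27664}{60367813} \approx 0.00045826$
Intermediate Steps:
$S{\left(G \right)} = \frac{12}{G} + \frac{- \frac{29}{38} + \frac{G}{14}}{G}$ ($S{\left(G \right)} = \frac{12}{G} + \frac{29 \left(- \frac{1}{38}\right) + G \frac{1}{14}}{G} = \frac{12}{G} + \frac{- \frac{29}{38} + \frac{G}{14}}{G}$)
$\frac{1}{\left(S{\left(104 \right)} + 44240\right) - 42058} = \frac{1}{\left(\frac{2989 + 19 \cdot 104}{266 \cdot 104} + 44240\right) - 42058} = \frac{1}{\left(\frac{1}{266} \cdot \frac{1}{104} \left(2989 + 1976\right) + 44240\right) - 42058} = \frac{1}{\left(\frac{1}{266} \cdot \frac{1}{104} \cdot 4965 + 44240\right) - 42058} = \frac{1}{\left(\frac{4965}{27664} + 44240\right) - 42058} = \frac{1}{\frac{1223860325}{27664} - 42058} = \frac{1}{\frac{60367813}{27664}} = \frac{27664}{60367813}$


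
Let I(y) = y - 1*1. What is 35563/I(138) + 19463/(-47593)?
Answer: 1689883428/6520241 ≈ 259.17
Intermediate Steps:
I(y) = -1 + y (I(y) = y - 1 = -1 + y)
35563/I(138) + 19463/(-47593) = 35563/(-1 + 138) + 19463/(-47593) = 35563/137 + 19463*(-1/47593) = 35563*(1/137) - 19463/47593 = 35563/137 - 19463/47593 = 1689883428/6520241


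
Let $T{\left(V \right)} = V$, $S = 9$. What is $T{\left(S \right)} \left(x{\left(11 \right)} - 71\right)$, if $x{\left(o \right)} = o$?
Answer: $-540$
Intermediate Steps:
$T{\left(S \right)} \left(x{\left(11 \right)} - 71\right) = 9 \left(11 - 71\right) = 9 \left(-60\right) = -540$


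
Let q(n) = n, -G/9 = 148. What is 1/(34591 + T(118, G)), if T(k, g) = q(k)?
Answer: 1/34709 ≈ 2.8811e-5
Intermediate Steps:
G = -1332 (G = -9*148 = -1332)
T(k, g) = k
1/(34591 + T(118, G)) = 1/(34591 + 118) = 1/34709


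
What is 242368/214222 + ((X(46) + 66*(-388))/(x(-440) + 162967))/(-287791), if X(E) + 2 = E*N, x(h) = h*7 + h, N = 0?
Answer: 5560822827659878/4915046541424047 ≈ 1.1314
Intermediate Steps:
x(h) = 8*h (x(h) = 7*h + h = 8*h)
X(E) = -2 (X(E) = -2 + E*0 = -2 + 0 = -2)
242368/214222 + ((X(46) + 66*(-388))/(x(-440) + 162967))/(-287791) = 242368/214222 + ((-2 + 66*(-388))/(8*(-440) + 162967))/(-287791) = 242368*(1/214222) + ((-2 - 25608)/(-3520 + 162967))*(-1/287791) = 121184/107111 - 25610/159447*(-1/287791) = 121184/107111 + 25610/45887411577 = 5560822827659878/4915046541424047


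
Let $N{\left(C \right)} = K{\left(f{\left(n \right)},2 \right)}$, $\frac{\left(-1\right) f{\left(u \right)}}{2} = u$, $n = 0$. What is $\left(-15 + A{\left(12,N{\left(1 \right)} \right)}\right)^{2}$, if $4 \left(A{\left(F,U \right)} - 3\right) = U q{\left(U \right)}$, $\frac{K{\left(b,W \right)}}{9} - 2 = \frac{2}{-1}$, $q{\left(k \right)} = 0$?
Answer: $144$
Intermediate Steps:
$f{\left(u \right)} = - 2 u$
$K{\left(b,W \right)} = 0$ ($K{\left(b,W \right)} = 18 + 9 \frac{2}{-1} = 18 + 9 \cdot 2 \left(-1\right) = 18 + 9 \left(-2\right) = 18 - 18 = 0$)
$N{\left(C \right)} = 0$
$A{\left(F,U \right)} = 3$ ($A{\left(F,U \right)} = 3 + \frac{U 0}{4} = 3 + \frac{1}{4} \cdot 0 = 3 + 0 = 3$)
$\left(-15 + A{\left(12,N{\left(1 \right)} \right)}\right)^{2} = \left(-15 + 3\right)^{2} = \left(-12\right)^{2} = 144$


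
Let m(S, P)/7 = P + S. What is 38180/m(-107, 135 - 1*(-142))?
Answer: 3818/119 ≈ 32.084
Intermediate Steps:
m(S, P) = 7*P + 7*S (m(S, P) = 7*(P + S) = 7*P + 7*S)
38180/m(-107, 135 - 1*(-142)) = 38180/(7*(135 - 1*(-142)) + 7*(-107)) = 38180/(7*(135 + 142) - 749) = 38180/(7*277 - 749) = 38180/(1939 - 749) = 38180/1190 = 38180*(1/1190) = 3818/119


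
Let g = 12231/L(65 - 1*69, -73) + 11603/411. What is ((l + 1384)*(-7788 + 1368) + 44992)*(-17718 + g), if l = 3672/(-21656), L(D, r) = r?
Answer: 12819824307788403536/81218121 ≈ 1.5784e+11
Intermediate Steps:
l = -459/2707 (l = 3672*(-1/21656) = -459/2707 ≈ -0.16956)
g = -4179922/30003 (g = 12231/(-73) + 11603/411 = 12231*(-1/73) + 11603*(1/411) = -12231/73 + 11603/411 = -4179922/30003 ≈ -139.32)
((l + 1384)*(-7788 + 1368) + 44992)*(-17718 + g) = ((-459/2707 + 1384)*(-7788 + 1368) + 44992)*(-17718 - 4179922/30003) = ((3746029/2707)*(-6420) + 44992)*(-535773076/30003) = (-24049506180/2707 + 44992)*(-535773076/30003) = -23927712836/2707*(-535773076/30003) = 12819824307788403536/81218121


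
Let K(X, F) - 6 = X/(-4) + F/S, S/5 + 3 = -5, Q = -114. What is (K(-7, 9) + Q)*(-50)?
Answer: 21295/4 ≈ 5323.8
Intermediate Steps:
S = -40 (S = -15 + 5*(-5) = -15 - 25 = -40)
K(X, F) = 6 - X/4 - F/40 (K(X, F) = 6 + (X/(-4) + F/(-40)) = 6 + (X*(-1/4) + F*(-1/40)) = 6 + (-X/4 - F/40) = 6 - X/4 - F/40)
(K(-7, 9) + Q)*(-50) = ((6 - 1/4*(-7) - 1/40*9) - 114)*(-50) = ((6 + 7/4 - 9/40) - 114)*(-50) = (301/40 - 114)*(-50) = -4259/40*(-50) = 21295/4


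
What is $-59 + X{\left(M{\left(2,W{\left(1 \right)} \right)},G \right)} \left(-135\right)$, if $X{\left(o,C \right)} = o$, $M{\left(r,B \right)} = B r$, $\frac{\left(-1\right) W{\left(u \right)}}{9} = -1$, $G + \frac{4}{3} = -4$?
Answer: $-2489$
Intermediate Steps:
$G = - \frac{16}{3}$ ($G = - \frac{4}{3} - 4 = - \frac{16}{3} \approx -5.3333$)
$W{\left(u \right)} = 9$ ($W{\left(u \right)} = \left(-9\right) \left(-1\right) = 9$)
$-59 + X{\left(M{\left(2,W{\left(1 \right)} \right)},G \right)} \left(-135\right) = -59 + 9 \cdot 2 \left(-135\right) = -59 + 18 \left(-135\right) = -59 - 2430 = -2489$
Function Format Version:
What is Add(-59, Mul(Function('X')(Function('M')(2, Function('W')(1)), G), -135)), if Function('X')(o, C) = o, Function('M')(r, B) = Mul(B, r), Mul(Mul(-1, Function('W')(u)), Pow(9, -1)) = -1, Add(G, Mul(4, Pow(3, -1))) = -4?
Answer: -2489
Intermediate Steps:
G = Rational(-16, 3) (G = Add(Rational(-4, 3), -4) = Rational(-16, 3) ≈ -5.3333)
Function('W')(u) = 9 (Function('W')(u) = Mul(-9, -1) = 9)
Add(-59, Mul(Function('X')(Function('M')(2, Function('W')(1)), G), -135)) = Add(-59, Mul(Mul(9, 2), -135)) = Add(-59, Mul(18, -135)) = Add(-59, -2430) = -2489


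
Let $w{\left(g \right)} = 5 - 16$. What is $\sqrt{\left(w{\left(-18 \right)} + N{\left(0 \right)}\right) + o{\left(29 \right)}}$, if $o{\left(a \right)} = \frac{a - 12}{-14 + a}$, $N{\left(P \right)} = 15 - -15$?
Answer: $\frac{\sqrt{4530}}{15} \approx 4.487$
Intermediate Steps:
$N{\left(P \right)} = 30$ ($N{\left(P \right)} = 15 + 15 = 30$)
$w{\left(g \right)} = -11$ ($w{\left(g \right)} = 5 - 16 = -11$)
$o{\left(a \right)} = \frac{-12 + a}{-14 + a}$
$\sqrt{\left(w{\left(-18 \right)} + N{\left(0 \right)}\right) + o{\left(29 \right)}} = \sqrt{\left(-11 + 30\right) + \frac{-12 + 29}{-14 + 29}} = \sqrt{19 + \frac{1}{15} \cdot 17} = \sqrt{19 + \frac{17}{15}} = \sqrt{\frac{302}{15}} = \frac{\sqrt{4530}}{15}$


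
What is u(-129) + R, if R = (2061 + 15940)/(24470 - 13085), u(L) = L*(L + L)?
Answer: 378933571/11385 ≈ 33284.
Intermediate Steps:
u(L) = 2*L**2 (u(L) = L*(2*L) = 2*L**2)
R = 18001/11385 ≈ 1.5811
u(-129) + R = 2*(-129)**2 + 18001/11385 = 2*16641 + 18001/11385 = 33282 + 18001/11385 = 378933571/11385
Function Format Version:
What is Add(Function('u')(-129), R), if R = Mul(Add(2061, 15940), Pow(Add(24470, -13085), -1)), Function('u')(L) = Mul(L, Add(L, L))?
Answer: Rational(378933571, 11385) ≈ 33284.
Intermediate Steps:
Function('u')(L) = Mul(2, Pow(L, 2)) (Function('u')(L) = Mul(L, Mul(2, L)) = Mul(2, Pow(L, 2)))
R = Rational(18001, 11385) (R = Mul(18001, Pow(11385, -1)) = Mul(18001, Rational(1, 11385)) = Rational(18001, 11385) ≈ 1.5811)
Add(Function('u')(-129), R) = Add(Mul(2, Pow(-129, 2)), Rational(18001, 11385)) = Add(Mul(2, 16641), Rational(18001, 11385)) = Add(33282, Rational(18001, 11385)) = Rational(378933571, 11385)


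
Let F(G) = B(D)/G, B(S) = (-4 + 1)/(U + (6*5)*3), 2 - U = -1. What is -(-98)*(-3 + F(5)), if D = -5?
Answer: -45668/155 ≈ -294.63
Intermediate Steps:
U = 3 (U = 2 - 1*(-1) = 2 + 1 = 3)
B(S) = -1/31 (B(S) = (-4 + 1)/(3 + (6*5)*3) = -3/(3 + 30*3) = -3/(3 + 90) = -3/93 = -3*1/93 = -1/31)
F(G) = -1/(31*G)
-(-98)*(-3 + F(5)) = -(-98)*(-3 - 1/31/5) = -(-98)*(-3 - 1/31*⅕) = -(-98)*(-3 - 1/155) = -(-98)*(-466)/155 = -98*466/155 = -45668/155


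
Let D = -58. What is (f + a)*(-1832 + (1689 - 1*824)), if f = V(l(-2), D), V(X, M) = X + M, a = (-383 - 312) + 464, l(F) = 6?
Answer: 273661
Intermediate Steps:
a = -231 (a = -695 + 464 = -231)
V(X, M) = M + X
f = -52 (f = -58 + 6 = -52)
(f + a)*(-1832 + (1689 - 1*824)) = (-52 - 231)*(-1832 + (1689 - 1*824)) = -283*(-1832 + (1689 - 824)) = -283*(-1832 + 865) = -283*(-967) = 273661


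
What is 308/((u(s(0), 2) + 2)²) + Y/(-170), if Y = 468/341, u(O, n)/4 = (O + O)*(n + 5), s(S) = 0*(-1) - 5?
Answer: -2289269/560019185 ≈ -0.0040878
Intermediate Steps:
s(S) = -5 (s(S) = 0 - 5 = -5)
u(O, n) = 8*O*(5 + n) (u(O, n) = 4*((O + O)*(n + 5)) = 4*((2*O)*(5 + n)) = 4*(2*O*(5 + n)) = 8*O*(5 + n))
Y = 468/341 (Y = 468*(1/341) = 468/341 ≈ 1.3724)
308/((u(s(0), 2) + 2)²) + Y/(-170) = 308/((8*(-5)*(5 + 2) + 2)²) + (468/341)/(-170) = 308/((8*(-5)*7 + 2)²) + (468/341)*(-1/170) = 308/((-280 + 2)²) - 234/28985 = 308/((-278)²) - 234/28985 = 308/77284 - 234/28985 = 308*(1/77284) - 234/28985 = 77/19321 - 234/28985 = -2289269/560019185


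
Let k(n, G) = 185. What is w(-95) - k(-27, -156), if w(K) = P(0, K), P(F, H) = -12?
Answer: -197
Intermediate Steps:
w(K) = -12
w(-95) - k(-27, -156) = -12 - 1*185 = -12 - 185 = -197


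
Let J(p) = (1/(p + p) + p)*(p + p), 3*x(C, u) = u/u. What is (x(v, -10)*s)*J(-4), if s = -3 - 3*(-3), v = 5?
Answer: 66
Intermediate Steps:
x(C, u) = ⅓ (x(C, u) = (u/u)/3 = (⅓)*1 = ⅓)
J(p) = 2*p*(p + 1/(2*p)) (J(p) = (1/(2*p) + p)*(2*p) = (p + 1/(2*p))*(2*p) = 2*p*(p + 1/(2*p)))
s = 6 (s = -3 + 9 = 6)
(x(v, -10)*s)*J(-4) = ((⅓)*6)*(1 + 2*(-4)²) = 2*(1 + 2*16) = 2*(1 + 32) = 2*33 = 66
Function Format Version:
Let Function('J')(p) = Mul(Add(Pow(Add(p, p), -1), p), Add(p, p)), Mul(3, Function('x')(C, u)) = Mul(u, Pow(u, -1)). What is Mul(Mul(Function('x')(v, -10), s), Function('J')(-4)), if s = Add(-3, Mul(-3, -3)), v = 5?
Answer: 66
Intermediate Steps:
Function('x')(C, u) = Rational(1, 3) (Function('x')(C, u) = Mul(Rational(1, 3), Mul(u, Pow(u, -1))) = Mul(Rational(1, 3), 1) = Rational(1, 3))
Function('J')(p) = Mul(2, p, Add(p, Mul(Rational(1, 2), Pow(p, -1)))) (Function('J')(p) = Mul(Add(Pow(Mul(2, p), -1), p), Mul(2, p)) = Mul(Add(Mul(Rational(1, 2), Pow(p, -1)), p), Mul(2, p)) = Mul(Add(p, Mul(Rational(1, 2), Pow(p, -1))), Mul(2, p)) = Mul(2, p, Add(p, Mul(Rational(1, 2), Pow(p, -1)))))
s = 6 (s = Add(-3, 9) = 6)
Mul(Mul(Function('x')(v, -10), s), Function('J')(-4)) = Mul(Mul(Rational(1, 3), 6), Add(1, Mul(2, Pow(-4, 2)))) = Mul(2, Add(1, Mul(2, 16))) = Mul(2, Add(1, 32)) = Mul(2, 33) = 66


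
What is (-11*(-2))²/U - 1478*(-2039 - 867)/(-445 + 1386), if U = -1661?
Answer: 648513864/142091 ≈ 4564.1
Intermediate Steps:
(-11*(-2))²/U - 1478*(-2039 - 867)/(-445 + 1386) = (-11*(-2))²/(-1661) - 1478*(-2039 - 867)/(-445 + 1386) = 22²*(-1/1661) - 1478/(941/(-2906)) = 484*(-1/1661) - 1478/(941*(-1/2906)) = -44/151 - 1478/(-941/2906) = -44/151 - 1478*(-2906/941) = -44/151 + 4295068/941 = 648513864/142091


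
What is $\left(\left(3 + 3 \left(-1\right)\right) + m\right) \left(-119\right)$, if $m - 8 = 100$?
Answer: $-12852$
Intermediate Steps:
$m = 108$ ($m = 8 + 100 = 108$)
$\left(\left(3 + 3 \left(-1\right)\right) + m\right) \left(-119\right) = \left(\left(3 + 3 \left(-1\right)\right) + 108\right) \left(-119\right) = \left(\left(3 - 3\right) + 108\right) \left(-119\right) = \left(0 + 108\right) \left(-119\right) = 108 \left(-119\right) = -12852$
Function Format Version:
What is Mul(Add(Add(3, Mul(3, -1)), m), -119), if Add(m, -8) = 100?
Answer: -12852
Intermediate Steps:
m = 108 (m = Add(8, 100) = 108)
Mul(Add(Add(3, Mul(3, -1)), m), -119) = Mul(Add(Add(3, Mul(3, -1)), 108), -119) = Mul(Add(Add(3, -3), 108), -119) = Mul(Add(0, 108), -119) = Mul(108, -119) = -12852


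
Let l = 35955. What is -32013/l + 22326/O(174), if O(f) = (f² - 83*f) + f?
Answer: 5375319/10658660 ≈ 0.50431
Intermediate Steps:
O(f) = f² - 82*f
-32013/l + 22326/O(174) = -32013/35955 + 22326/((174*(-82 + 174))) = -32013*1/35955 + 22326/((174*92)) = -3557/3995 + 22326/16008 = -3557/3995 + 22326*(1/16008) = -3557/3995 + 3721/2668 = 5375319/10658660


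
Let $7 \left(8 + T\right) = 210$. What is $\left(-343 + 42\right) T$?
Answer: $-6622$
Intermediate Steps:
$T = 22$ ($T = -8 + \frac{1}{7} \cdot 210 = -8 + 30 = 22$)
$\left(-343 + 42\right) T = \left(-343 + 42\right) 22 = \left(-301\right) 22 = -6622$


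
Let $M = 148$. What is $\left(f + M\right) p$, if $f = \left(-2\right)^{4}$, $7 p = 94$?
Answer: $\frac{15416}{7} \approx 2202.3$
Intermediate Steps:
$p = \frac{94}{7}$ ($p = \frac{1}{7} \cdot 94 = \frac{94}{7} \approx 13.429$)
$f = 16$
$\left(f + M\right) p = \left(16 + 148\right) \frac{94}{7} = 164 \cdot \frac{94}{7} = \frac{15416}{7}$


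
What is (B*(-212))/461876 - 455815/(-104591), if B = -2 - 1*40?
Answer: 52865321801/12077018179 ≈ 4.3773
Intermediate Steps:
B = -42 (B = -2 - 40 = -42)
(B*(-212))/461876 - 455815/(-104591) = -42*(-212)/461876 - 455815/(-104591) = 8904*(1/461876) - 455815*(-1/104591) = 2226/115469 + 455815/104591 = 52865321801/12077018179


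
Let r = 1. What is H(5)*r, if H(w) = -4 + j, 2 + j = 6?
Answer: 0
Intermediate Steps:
j = 4 (j = -2 + 6 = 4)
H(w) = 0 (H(w) = -4 + 4 = 0)
H(5)*r = 0*1 = 0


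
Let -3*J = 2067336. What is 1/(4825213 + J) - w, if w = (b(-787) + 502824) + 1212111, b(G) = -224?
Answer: -7092217881810/4136101 ≈ -1.7147e+6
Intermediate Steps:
J = -689112 (J = -⅓*2067336 = -689112)
w = 1714711 (w = (-224 + 502824) + 1212111 = 502600 + 1212111 = 1714711)
1/(4825213 + J) - w = 1/(4825213 - 689112) - 1*1714711 = 1/4136101 - 1714711 = -7092217881810/4136101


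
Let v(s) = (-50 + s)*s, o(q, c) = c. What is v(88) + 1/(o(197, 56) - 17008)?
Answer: 56687487/16952 ≈ 3344.0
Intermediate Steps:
v(s) = s*(-50 + s)
v(88) + 1/(o(197, 56) - 17008) = 88*(-50 + 88) + 1/(56 - 17008) = 88*38 + 1/(-16952) = 3344 - 1/16952 = 56687487/16952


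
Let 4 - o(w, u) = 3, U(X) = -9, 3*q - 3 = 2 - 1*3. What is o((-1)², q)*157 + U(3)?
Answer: 148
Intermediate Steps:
q = ⅔ (q = 1 + (2 - 1*3)/3 = 1 + (2 - 3)/3 = 1 + (⅓)*(-1) = 1 - ⅓ = ⅔ ≈ 0.66667)
o(w, u) = 1 (o(w, u) = 4 - 1*3 = 4 - 3 = 1)
o((-1)², q)*157 + U(3) = 1*157 - 9 = 157 - 9 = 148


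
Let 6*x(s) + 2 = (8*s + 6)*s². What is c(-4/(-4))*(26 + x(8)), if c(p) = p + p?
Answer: 4634/3 ≈ 1544.7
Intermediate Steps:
c(p) = 2*p
x(s) = -⅓ + s²*(6 + 8*s)/6 (x(s) = -⅓ + ((8*s + 6)*s²)/6 = -⅓ + ((6 + 8*s)*s²)/6 = -⅓ + (s²*(6 + 8*s))/6 = -⅓ + s²*(6 + 8*s)/6)
c(-4/(-4))*(26 + x(8)) = (2*(-4/(-4)))*(26 + (-⅓ + 8² + (4/3)*8³)) = (2*(-4*(-¼)))*(26 + (-⅓ + 64 + (4/3)*512)) = (2*1)*(26 + (-⅓ + 64 + 2048/3)) = 2*(26 + 2239/3) = 2*(2317/3) = 4634/3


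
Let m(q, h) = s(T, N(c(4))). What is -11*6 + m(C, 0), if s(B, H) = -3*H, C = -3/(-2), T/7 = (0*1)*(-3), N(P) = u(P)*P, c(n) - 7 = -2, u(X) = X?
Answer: -141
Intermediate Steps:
c(n) = 5 (c(n) = 7 - 2 = 5)
N(P) = P**2 (N(P) = P*P = P**2)
T = 0 (T = 7*((0*1)*(-3)) = 7*(0*(-3)) = 7*0 = 0)
C = 3/2 (C = -3*(-1/2) = 3/2 ≈ 1.5000)
m(q, h) = -75 (m(q, h) = -3*5**2 = -3*25 = -75)
-11*6 + m(C, 0) = -11*6 - 75 = -66 - 75 = -141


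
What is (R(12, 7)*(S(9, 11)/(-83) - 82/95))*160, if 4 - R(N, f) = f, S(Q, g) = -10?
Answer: 562176/1577 ≈ 356.48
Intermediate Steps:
R(N, f) = 4 - f
(R(12, 7)*(S(9, 11)/(-83) - 82/95))*160 = ((4 - 1*7)*(-10/(-83) - 82/95))*160 = ((4 - 7)*(-10*(-1/83) - 82*1/95))*160 = -3*(10/83 - 82/95)*160 = -3*(-5856/7885)*160 = (17568/7885)*160 = 562176/1577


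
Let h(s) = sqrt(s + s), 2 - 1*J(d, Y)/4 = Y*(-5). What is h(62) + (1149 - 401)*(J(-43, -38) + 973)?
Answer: 165308 + 2*sqrt(31) ≈ 1.6532e+5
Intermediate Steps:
J(d, Y) = 8 + 20*Y (J(d, Y) = 8 - 4*Y*(-5) = 8 - (-20)*Y = 8 + 20*Y)
h(s) = sqrt(2)*sqrt(s) (h(s) = sqrt(2*s) = sqrt(2)*sqrt(s))
h(62) + (1149 - 401)*(J(-43, -38) + 973) = sqrt(2)*sqrt(62) + (1149 - 401)*((8 + 20*(-38)) + 973) = 2*sqrt(31) + 748*((8 - 760) + 973) = 2*sqrt(31) + 748*(-752 + 973) = 2*sqrt(31) + 748*221 = 2*sqrt(31) + 165308 = 165308 + 2*sqrt(31)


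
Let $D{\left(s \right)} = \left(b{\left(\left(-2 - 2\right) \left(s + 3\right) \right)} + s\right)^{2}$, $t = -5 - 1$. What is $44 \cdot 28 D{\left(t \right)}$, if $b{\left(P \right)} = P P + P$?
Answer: $27720000$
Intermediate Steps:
$b{\left(P \right)} = P + P^{2}$ ($b{\left(P \right)} = P^{2} + P = P + P^{2}$)
$t = -6$
$D{\left(s \right)} = \left(s + \left(-12 - 4 s\right) \left(-11 - 4 s\right)\right)^{2}$ ($D{\left(s \right)} = \left(\left(-2 - 2\right) \left(s + 3\right) \left(1 + \left(-2 - 2\right) \left(s + 3\right)\right) + s\right)^{2} = \left(- 4 \left(3 + s\right) \left(1 - 4 \left(3 + s\right)\right) + s\right)^{2} = \left(\left(-12 - 4 s\right) \left(1 - \left(12 + 4 s\right)\right) + s\right)^{2} = \left(\left(-12 - 4 s\right) \left(-11 - 4 s\right) + s\right)^{2} = \left(s + \left(-12 - 4 s\right) \left(-11 - 4 s\right)\right)^{2}$)
$44 \cdot 28 D{\left(t \right)} = 44 \cdot 28 \left(132 + 16 \left(-6\right)^{2} + 93 \left(-6\right)\right)^{2} = 1232 \left(132 + 16 \cdot 36 - 558\right)^{2} = 1232 \left(132 + 576 - 558\right)^{2} = 1232 \cdot 150^{2} = 1232 \cdot 22500 = 27720000$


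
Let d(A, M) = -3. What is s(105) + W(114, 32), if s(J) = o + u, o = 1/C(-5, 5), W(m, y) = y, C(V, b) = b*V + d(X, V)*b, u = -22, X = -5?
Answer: 399/40 ≈ 9.9750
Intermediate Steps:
C(V, b) = -3*b + V*b (C(V, b) = b*V - 3*b = V*b - 3*b = -3*b + V*b)
o = -1/40 (o = 1/(5*(-3 - 5)) = 1/(5*(-8)) = 1/(-40) = -1/40 ≈ -0.025000)
s(J) = -881/40 (s(J) = -1/40 - 22 = -881/40)
s(105) + W(114, 32) = -881/40 + 32 = 399/40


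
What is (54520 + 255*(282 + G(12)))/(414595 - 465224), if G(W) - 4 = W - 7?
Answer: -128725/50629 ≈ -2.5425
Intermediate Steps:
G(W) = -3 + W (G(W) = 4 + (W - 7) = 4 + (-7 + W) = -3 + W)
(54520 + 255*(282 + G(12)))/(414595 - 465224) = (54520 + 255*(282 + (-3 + 12)))/(414595 - 465224) = (54520 + 255*(282 + 9))/(-50629) = (54520 + 255*291)*(-1/50629) = (54520 + 74205)*(-1/50629) = 128725*(-1/50629) = -128725/50629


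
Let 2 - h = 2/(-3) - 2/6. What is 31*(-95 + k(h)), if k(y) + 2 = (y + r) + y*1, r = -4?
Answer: -2945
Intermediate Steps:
h = 3 (h = 2 - (2/(-3) - 2/6) = 2 - (2*(-1/3) - 2*1/6) = 2 - (-2/3 - 1/3) = 2 - 1*(-1) = 2 + 1 = 3)
k(y) = -6 + 2*y (k(y) = -2 + ((y - 4) + y*1) = -2 + ((-4 + y) + y) = -2 + (-4 + 2*y) = -6 + 2*y)
31*(-95 + k(h)) = 31*(-95 + (-6 + 2*3)) = 31*(-95 + (-6 + 6)) = 31*(-95 + 0) = 31*(-95) = -2945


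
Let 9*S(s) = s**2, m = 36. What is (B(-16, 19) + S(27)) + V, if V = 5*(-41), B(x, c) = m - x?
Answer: -72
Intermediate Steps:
B(x, c) = 36 - x
S(s) = s**2/9
V = -205
(B(-16, 19) + S(27)) + V = ((36 - 1*(-16)) + (1/9)*27**2) - 205 = ((36 + 16) + (1/9)*729) - 205 = (52 + 81) - 205 = 133 - 205 = -72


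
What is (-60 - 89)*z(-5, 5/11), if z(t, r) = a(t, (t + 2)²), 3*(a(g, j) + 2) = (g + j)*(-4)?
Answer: 3278/3 ≈ 1092.7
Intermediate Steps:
a(g, j) = -2 - 4*g/3 - 4*j/3 (a(g, j) = -2 + ((g + j)*(-4))/3 = -2 + (-4*g - 4*j)/3 = -2 + (-4*g/3 - 4*j/3) = -2 - 4*g/3 - 4*j/3)
z(t, r) = -2 - 4*t/3 - 4*(2 + t)²/3 (z(t, r) = -2 - 4*t/3 - 4*(t + 2)²/3 = -2 - 4*t/3 - 4*(2 + t)²/3)
(-60 - 89)*z(-5, 5/11) = (-60 - 89)*(-22/3 - 20/3*(-5) - 4/3*(-5)²) = -149*(-22/3 + 100/3 - 4/3*25) = -149*(-22/3 + 100/3 - 100/3) = -149*(-22/3) = 3278/3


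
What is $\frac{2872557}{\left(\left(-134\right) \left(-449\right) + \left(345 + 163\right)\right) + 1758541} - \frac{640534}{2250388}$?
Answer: $\frac{294394374517}{227441089190} \approx 1.2944$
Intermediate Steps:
$\frac{2872557}{\left(\left(-134\right) \left(-449\right) + \left(345 + 163\right)\right) + 1758541} - \frac{640534}{2250388} = \frac{2872557}{\left(60166 + 508\right) + 1758541} - \frac{320267}{1125194} = \frac{2872557}{60674 + 1758541} - \frac{320267}{1125194} = \frac{2872557}{1819215} - \frac{320267}{1125194} = 2872557 \cdot \frac{1}{1819215} - \frac{320267}{1125194} = \frac{319173}{202135} - \frac{320267}{1125194} = \frac{294394374517}{227441089190}$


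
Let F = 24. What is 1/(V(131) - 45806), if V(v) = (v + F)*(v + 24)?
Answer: -1/21781 ≈ -4.5912e-5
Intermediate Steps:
V(v) = (24 + v)**2 (V(v) = (v + 24)*(v + 24) = (24 + v)*(24 + v) = (24 + v)**2)
1/(V(131) - 45806) = 1/((576 + 131**2 + 48*131) - 45806) = 1/((576 + 17161 + 6288) - 45806) = 1/(24025 - 45806) = 1/(-21781) = -1/21781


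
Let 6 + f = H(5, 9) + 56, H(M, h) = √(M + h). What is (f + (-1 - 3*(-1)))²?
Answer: (52 + √14)² ≈ 3107.1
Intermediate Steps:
f = 50 + √14 (f = -6 + (√(5 + 9) + 56) = -6 + (√14 + 56) = -6 + (56 + √14) = 50 + √14 ≈ 53.742)
(f + (-1 - 3*(-1)))² = ((50 + √14) + (-1 - 3*(-1)))² = ((50 + √14) + (-1 + 3))² = ((50 + √14) + 2)² = (52 + √14)²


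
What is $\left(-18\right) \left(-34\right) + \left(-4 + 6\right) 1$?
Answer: $614$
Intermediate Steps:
$\left(-18\right) \left(-34\right) + \left(-4 + 6\right) 1 = 612 + 2 \cdot 1 = 612 + 2 = 614$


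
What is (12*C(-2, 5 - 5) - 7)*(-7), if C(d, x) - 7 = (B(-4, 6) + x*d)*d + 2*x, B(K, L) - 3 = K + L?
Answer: 301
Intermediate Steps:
B(K, L) = 3 + K + L (B(K, L) = 3 + (K + L) = 3 + K + L)
C(d, x) = 7 + 2*x + d*(5 + d*x) (C(d, x) = 7 + (((3 - 4 + 6) + x*d)*d + 2*x) = 7 + ((5 + d*x)*d + 2*x) = 7 + (d*(5 + d*x) + 2*x) = 7 + (2*x + d*(5 + d*x)) = 7 + 2*x + d*(5 + d*x))
(12*C(-2, 5 - 5) - 7)*(-7) = (12*(7 + 2*(5 - 5) + 5*(-2) + (5 - 5)*(-2)**2) - 7)*(-7) = (12*(7 + 2*0 - 10 + 0*4) - 7)*(-7) = (12*(7 + 0 - 10 + 0) - 7)*(-7) = (12*(-3) - 7)*(-7) = (-36 - 7)*(-7) = -43*(-7) = 301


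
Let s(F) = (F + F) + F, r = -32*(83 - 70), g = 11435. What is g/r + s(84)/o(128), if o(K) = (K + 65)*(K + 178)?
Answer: -37512411/1364896 ≈ -27.484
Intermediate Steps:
r = -416 (r = -32*13 = -416)
s(F) = 3*F (s(F) = 2*F + F = 3*F)
o(K) = (65 + K)*(178 + K)
g/r + s(84)/o(128) = 11435/(-416) + (3*84)/(11570 + 128**2 + 243*128) = 11435*(-1/416) + 252/(11570 + 16384 + 31104) = -11435/416 + 252/59058 = -11435/416 + 252*(1/59058) = -11435/416 + 14/3281 = -37512411/1364896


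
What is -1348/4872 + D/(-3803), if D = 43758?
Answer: -54578855/4632054 ≈ -11.783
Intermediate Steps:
-1348/4872 + D/(-3803) = -1348/4872 + 43758/(-3803) = -1348*1/4872 + 43758*(-1/3803) = -337/1218 - 43758/3803 = -54578855/4632054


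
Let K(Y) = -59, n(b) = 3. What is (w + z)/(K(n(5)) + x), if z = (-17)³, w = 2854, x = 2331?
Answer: -29/32 ≈ -0.90625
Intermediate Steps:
z = -4913
(w + z)/(K(n(5)) + x) = (2854 - 4913)/(-59 + 2331) = -2059/2272 = -2059*1/2272 = -29/32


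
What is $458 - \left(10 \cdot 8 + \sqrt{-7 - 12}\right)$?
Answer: $378 - i \sqrt{19} \approx 378.0 - 4.3589 i$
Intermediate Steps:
$458 - \left(10 \cdot 8 + \sqrt{-7 - 12}\right) = 458 - \left(80 + \sqrt{-19}\right) = 458 - \left(80 + i \sqrt{19}\right) = 378 - i \sqrt{19}$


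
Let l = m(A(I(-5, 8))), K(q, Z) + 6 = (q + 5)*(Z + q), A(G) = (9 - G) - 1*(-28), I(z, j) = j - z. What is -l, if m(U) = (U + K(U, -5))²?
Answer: -323761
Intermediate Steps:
A(G) = 37 - G (A(G) = (9 - G) + 28 = 37 - G)
K(q, Z) = -6 + (5 + q)*(Z + q) (K(q, Z) = -6 + (q + 5)*(Z + q) = -6 + (5 + q)*(Z + q))
m(U) = (-31 + U + U²)² (m(U) = (U + (-6 + U² + 5*(-5) + 5*U - 5*U))² = (U + (-6 + U² - 25 + 5*U - 5*U))² = (U + (-31 + U²))² = (-31 + U + U²)²)
l = 323761 (l = (-31 + (37 - (8 - 1*(-5))) + (37 - (8 - 1*(-5)))²)² = (-31 + (37 - (8 + 5)) + (37 - (8 + 5))²)² = (-31 + (37 - 1*13) + (37 - 1*13)²)² = (-31 + (37 - 13) + (37 - 13)²)² = (-31 + 24 + 24²)² = (-31 + 24 + 576)² = 569² = 323761)
-l = -1*323761 = -323761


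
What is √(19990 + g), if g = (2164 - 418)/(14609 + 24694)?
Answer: 2*√95305980077/4367 ≈ 141.39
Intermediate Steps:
g = 194/4367 (g = 1746/39303 = 1746*(1/39303) = 194/4367 ≈ 0.044424)
√(19990 + g) = √(19990 + 194/4367) = √(87296524/4367) = 2*√95305980077/4367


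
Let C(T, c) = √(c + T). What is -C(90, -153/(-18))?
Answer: -√394/2 ≈ -9.9247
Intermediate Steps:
C(T, c) = √(T + c)
-C(90, -153/(-18)) = -√(90 - 153/(-18)) = -√(90 - 153*(-1/18)) = -√(90 + 17/2) = -√(197/2) = -√394/2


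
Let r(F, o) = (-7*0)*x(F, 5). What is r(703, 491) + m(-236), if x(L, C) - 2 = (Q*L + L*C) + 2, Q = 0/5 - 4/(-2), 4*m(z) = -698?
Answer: -349/2 ≈ -174.50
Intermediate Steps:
m(z) = -349/2 (m(z) = (¼)*(-698) = -349/2)
Q = 2 (Q = 0*(⅕) - 4*(-½) = 0 + 2 = 2)
x(L, C) = 4 + 2*L + C*L (x(L, C) = 2 + ((2*L + L*C) + 2) = 2 + ((2*L + C*L) + 2) = 2 + (2 + 2*L + C*L) = 4 + 2*L + C*L)
r(F, o) = 0 (r(F, o) = (-7*0)*(4 + 2*F + 5*F) = 0*(4 + 7*F) = 0)
r(703, 491) + m(-236) = 0 - 349/2 = -349/2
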